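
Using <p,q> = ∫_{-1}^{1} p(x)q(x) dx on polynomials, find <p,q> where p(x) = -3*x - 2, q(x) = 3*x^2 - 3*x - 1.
<p,q> = 6

Expand the product: p(x)·q(x) = -9*x^3 + 3*x^2 + 9*x + 2.
∫_{-1}^{1} of each monomial x^k gives [2/(k+1) if k even, 0 if k odd]. Integrating term-by-term (or equivalently evaluating the antiderivative F(x) = -9*x^4/4 + x^3 + 9*x^2/2 + 2*x at the endpoints):
  F(1) − F(−1) = 21/4 − (-3/4) = 6.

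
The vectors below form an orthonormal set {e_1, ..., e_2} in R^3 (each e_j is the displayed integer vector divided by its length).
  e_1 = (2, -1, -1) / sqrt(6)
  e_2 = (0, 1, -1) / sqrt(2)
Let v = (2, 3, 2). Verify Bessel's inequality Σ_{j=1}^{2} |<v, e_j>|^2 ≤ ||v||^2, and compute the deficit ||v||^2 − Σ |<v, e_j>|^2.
Σ |<v, e_j>|^2 = 2/3; ||v||^2 = 17; deficit = 49/3

Write each e_j = u_j / sqrt(<u_j, u_j>) where u_j is the displayed integer vector. Then <v, e_j> = <v, u_j> / sqrt(<u_j, u_j>), so |<v, e_j>|^2 = <v, u_j>^2 / <u_j, u_j>.
Coefficients: <v, e_1> = -1/sqrt(6), <v, e_2> = 1/sqrt(2).
Square and sum: Σ |<v, e_j>|^2 = 2/3.
Compute ||v||^2 = v·v = 17.
Deficit = 17 − 2/3 = 49/3 ≥ 0, confirming Bessel's inequality. (The deficit equals ||v − Σ <v,e_j> e_j||^2, the squared distance from v to span{e_j}.)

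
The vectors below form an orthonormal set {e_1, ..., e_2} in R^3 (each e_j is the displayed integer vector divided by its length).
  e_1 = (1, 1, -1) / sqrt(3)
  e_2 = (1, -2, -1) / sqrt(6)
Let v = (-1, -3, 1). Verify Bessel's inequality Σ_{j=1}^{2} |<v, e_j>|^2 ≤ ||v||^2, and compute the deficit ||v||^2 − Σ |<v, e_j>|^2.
Σ |<v, e_j>|^2 = 11; ||v||^2 = 11; deficit = 0

Write each e_j = u_j / sqrt(<u_j, u_j>) where u_j is the displayed integer vector. Then <v, e_j> = <v, u_j> / sqrt(<u_j, u_j>), so |<v, e_j>|^2 = <v, u_j>^2 / <u_j, u_j>.
Coefficients: <v, e_1> = -5/sqrt(3), <v, e_2> = 4/sqrt(6).
Square and sum: Σ |<v, e_j>|^2 = 11.
Compute ||v||^2 = v·v = 11.
Deficit = 11 − 11 = 0 ≥ 0, confirming Bessel's inequality. (The deficit equals ||v − Σ <v,e_j> e_j||^2, the squared distance from v to span{e_j}.)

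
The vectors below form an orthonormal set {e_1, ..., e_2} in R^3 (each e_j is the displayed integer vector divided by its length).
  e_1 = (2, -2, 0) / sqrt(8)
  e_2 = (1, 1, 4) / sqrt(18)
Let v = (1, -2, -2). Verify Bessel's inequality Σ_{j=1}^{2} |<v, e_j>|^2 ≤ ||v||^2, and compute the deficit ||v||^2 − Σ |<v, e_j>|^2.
Σ |<v, e_j>|^2 = 9; ||v||^2 = 9; deficit = 0

Write each e_j = u_j / sqrt(<u_j, u_j>) where u_j is the displayed integer vector. Then <v, e_j> = <v, u_j> / sqrt(<u_j, u_j>), so |<v, e_j>|^2 = <v, u_j>^2 / <u_j, u_j>.
Coefficients: <v, e_1> = 6/sqrt(8), <v, e_2> = -9/sqrt(18).
Square and sum: Σ |<v, e_j>|^2 = 9.
Compute ||v||^2 = v·v = 9.
Deficit = 9 − 9 = 0 ≥ 0, confirming Bessel's inequality. (The deficit equals ||v − Σ <v,e_j> e_j||^2, the squared distance from v to span{e_j}.)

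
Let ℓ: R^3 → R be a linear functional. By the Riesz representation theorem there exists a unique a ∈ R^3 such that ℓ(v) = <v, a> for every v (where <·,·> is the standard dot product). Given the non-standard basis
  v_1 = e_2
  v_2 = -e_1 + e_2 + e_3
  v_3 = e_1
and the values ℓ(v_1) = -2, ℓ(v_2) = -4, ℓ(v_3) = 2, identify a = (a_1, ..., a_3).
a = (2, -2, 0)

Write a = (a_1, ..., a_3) in the standard basis. For each basis vector v_i, ℓ(v_i) = <v_i, a> is a linear equation in the a_j's. Collect the n equations into a matrix system V a = ℓ, where row i of V is v_i (expressed in the standard basis). Since V is invertible (lower-triangular with 1s on the diagonal, up to permutation), solve by back-substitution:
  V =
[[0, 1, 0],
 [-1, 1, 1],
 [1, 0, 0]]
  V a = (-2, -4, 2)
Solving gives a = (2, -2, 0).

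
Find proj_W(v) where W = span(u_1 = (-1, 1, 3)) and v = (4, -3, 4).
proj_W(v) = (-5/11, 5/11, 15/11)

Set up U = [u_1 | ... | u_1] ∈ R^(3×1). The projector onto W = col(U) is P = U (U^T U)^(-1) U^T.
Compute U^T U =
  [11],
and U^T v = (5).
Solve U^T U · c = U^T v for the coefficients: c = (5/11). The projection is proj_W(v) = U c.
Check: (v - proj_W(v)) · u_1 = 0  (should be 0).
Result: proj_W(v) = (-5/11, 5/11, 15/11).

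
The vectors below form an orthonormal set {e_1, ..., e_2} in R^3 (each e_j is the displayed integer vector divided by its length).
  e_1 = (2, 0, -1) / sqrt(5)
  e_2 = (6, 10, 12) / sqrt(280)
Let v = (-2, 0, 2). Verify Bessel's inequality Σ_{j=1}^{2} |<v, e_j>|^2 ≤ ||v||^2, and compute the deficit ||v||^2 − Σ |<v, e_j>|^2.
Σ |<v, e_j>|^2 = 54/7; ||v||^2 = 8; deficit = 2/7

Write each e_j = u_j / sqrt(<u_j, u_j>) where u_j is the displayed integer vector. Then <v, e_j> = <v, u_j> / sqrt(<u_j, u_j>), so |<v, e_j>|^2 = <v, u_j>^2 / <u_j, u_j>.
Coefficients: <v, e_1> = -6/sqrt(5), <v, e_2> = 12/sqrt(280).
Square and sum: Σ |<v, e_j>|^2 = 54/7.
Compute ||v||^2 = v·v = 8.
Deficit = 8 − 54/7 = 2/7 ≥ 0, confirming Bessel's inequality. (The deficit equals ||v − Σ <v,e_j> e_j||^2, the squared distance from v to span{e_j}.)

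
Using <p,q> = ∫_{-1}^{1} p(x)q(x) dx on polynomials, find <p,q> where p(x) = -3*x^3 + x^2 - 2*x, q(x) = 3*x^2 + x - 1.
<p,q> = -2

Expand the product: p(x)·q(x) = -9*x^5 - 2*x^3 - 3*x^2 + 2*x.
∫_{-1}^{1} of each monomial x^k gives [2/(k+1) if k even, 0 if k odd]. Integrating term-by-term (or equivalently evaluating the antiderivative F(x) = -3*x^6/2 - x^4/2 - x^3 + x^2 at the endpoints):
  F(1) − F(−1) = -2 − (0) = -2.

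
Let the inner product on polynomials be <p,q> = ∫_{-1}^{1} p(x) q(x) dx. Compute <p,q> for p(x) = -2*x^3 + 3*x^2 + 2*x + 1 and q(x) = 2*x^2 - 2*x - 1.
<p,q> = -4/3

Expand the product: p(x)·q(x) = -4*x^5 + 10*x^4 - 5*x^2 - 4*x - 1.
∫_{-1}^{1} of each monomial x^k gives [2/(k+1) if k even, 0 if k odd]. Integrating term-by-term (or equivalently evaluating the antiderivative F(x) = -2*x^6/3 + 2*x^5 - 5*x^3/3 - 2*x^2 - x at the endpoints):
  F(1) − F(−1) = -10/3 − (-2) = -4/3.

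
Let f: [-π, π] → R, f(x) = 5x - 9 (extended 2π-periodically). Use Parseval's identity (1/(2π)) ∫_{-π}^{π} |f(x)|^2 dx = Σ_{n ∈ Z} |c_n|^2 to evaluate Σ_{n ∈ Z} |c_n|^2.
Σ |c_n|^2 = 25π^2/3 + 81

Expand and integrate term by term over [-π, π]:
  ∫ (5x)^2 dx = 25·(2π^3/3); ∫ 2·5·(-9)·x dx = 0 (odd integrand); ∫ (-9)^2 dx = 81·2π.
So (1/(2π)) ∫_{-π}^{π} (5x - 9)^2 dx = 25π^2/3 + 81 = 25π^2/3 + 81.
Parseval ⇒ Σ |c_n|^2 = 25π^2/3 + 81.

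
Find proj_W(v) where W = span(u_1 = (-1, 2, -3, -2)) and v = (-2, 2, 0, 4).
proj_W(v) = (1/9, -2/9, 1/3, 2/9)

Set up U = [u_1 | ... | u_1] ∈ R^(4×1). The projector onto W = col(U) is P = U (U^T U)^(-1) U^T.
Compute U^T U =
  [18],
and U^T v = (-2).
Solve U^T U · c = U^T v for the coefficients: c = (-1/9). The projection is proj_W(v) = U c.
Check: (v - proj_W(v)) · u_1 = 0  (should be 0).
Result: proj_W(v) = (1/9, -2/9, 1/3, 2/9).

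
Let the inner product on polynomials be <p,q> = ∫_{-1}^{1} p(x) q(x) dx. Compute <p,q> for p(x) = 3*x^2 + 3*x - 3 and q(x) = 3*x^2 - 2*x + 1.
<p,q> = -52/5

Expand the product: p(x)·q(x) = 9*x^4 + 3*x^3 - 12*x^2 + 9*x - 3.
∫_{-1}^{1} of each monomial x^k gives [2/(k+1) if k even, 0 if k odd]. Integrating term-by-term (or equivalently evaluating the antiderivative F(x) = 9*x^5/5 + 3*x^4/4 - 4*x^3 + 9*x^2/2 - 3*x at the endpoints):
  F(1) − F(−1) = 1/20 − (209/20) = -52/5.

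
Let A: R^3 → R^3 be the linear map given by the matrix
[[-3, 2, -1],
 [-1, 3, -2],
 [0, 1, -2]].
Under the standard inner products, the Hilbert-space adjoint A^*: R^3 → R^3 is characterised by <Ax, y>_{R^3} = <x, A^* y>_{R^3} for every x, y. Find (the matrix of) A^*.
A^* = A^T =
[[-3, -1, 0],
 [2, 3, 1],
 [-1, -2, -2]]

For real matrices with standard dot products, the defining identity <Ax, y> = <x, A^* y> gives (Ax)^T y = x^T (A^*) y, i.e. x^T A^T y = x^T (A^*) y. Since this holds for all x, y, we must have A^* = A^T. Therefore
A^* =
[[-3, -1, 0],
 [2, 3, 1],
 [-1, -2, -2]].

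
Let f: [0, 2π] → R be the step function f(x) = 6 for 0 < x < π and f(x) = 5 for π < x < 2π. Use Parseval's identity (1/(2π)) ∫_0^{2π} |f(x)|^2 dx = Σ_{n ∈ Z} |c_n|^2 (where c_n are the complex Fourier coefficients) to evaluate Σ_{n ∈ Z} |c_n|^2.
Σ |c_n|^2 = 61/2

Parseval equates the L^2 energy of f (normalised by 1/(2π)) with the ℓ^2 sum of its Fourier coefficients: (1/(2π)) ∫_0^{2π} |f|^2 = Σ |c_n|^2.
Compute the left side: (1/(2π)) [∫_0^π 6^2 dx + ∫_π^{2π} 5^2 dx] = (1/(2π)) · (36π + 25π) = (36 + 25)/2 = 61/2.
So Σ_{n ∈ Z} |c_n|^2 = 61/2.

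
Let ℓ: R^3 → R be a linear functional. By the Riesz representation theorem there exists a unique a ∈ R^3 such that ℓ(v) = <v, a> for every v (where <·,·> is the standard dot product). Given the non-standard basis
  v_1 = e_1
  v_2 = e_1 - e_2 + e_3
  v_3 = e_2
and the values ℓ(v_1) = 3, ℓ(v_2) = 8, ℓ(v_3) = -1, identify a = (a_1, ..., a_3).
a = (3, -1, 4)

Write a = (a_1, ..., a_3) in the standard basis. For each basis vector v_i, ℓ(v_i) = <v_i, a> is a linear equation in the a_j's. Collect the n equations into a matrix system V a = ℓ, where row i of V is v_i (expressed in the standard basis). Since V is invertible (lower-triangular with 1s on the diagonal, up to permutation), solve by back-substitution:
  V =
[[1, 0, 0],
 [1, -1, 1],
 [0, 1, 0]]
  V a = (3, 8, -1)
Solving gives a = (3, -1, 4).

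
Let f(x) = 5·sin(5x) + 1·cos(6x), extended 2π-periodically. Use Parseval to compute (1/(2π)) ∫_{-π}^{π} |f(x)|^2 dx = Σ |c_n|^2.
Σ |c_n|^2 = 13

Expand |f|^2 and use orthogonality of {sin(nx), cos(mx)} on [-π, π]:
  ∫_{-π}^{π} sin(nx)^2 dx = π, ∫ cos(mx)^2 dx = π, and cross terms integrate to 0.
So ∫_{-π}^{π} f(x)^2 dx = 5^2 · π + 1^2 · π = (25 + 1)π.
Divide by 2π: (25 + 1)/2 = 13.
By Parseval, this equals Σ |c_n|^2.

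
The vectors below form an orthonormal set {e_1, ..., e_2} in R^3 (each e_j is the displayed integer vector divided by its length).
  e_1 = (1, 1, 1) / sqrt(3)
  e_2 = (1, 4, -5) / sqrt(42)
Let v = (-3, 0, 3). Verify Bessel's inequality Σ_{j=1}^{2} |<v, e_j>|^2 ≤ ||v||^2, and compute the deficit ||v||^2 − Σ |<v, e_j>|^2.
Σ |<v, e_j>|^2 = 54/7; ||v||^2 = 18; deficit = 72/7

Write each e_j = u_j / sqrt(<u_j, u_j>) where u_j is the displayed integer vector. Then <v, e_j> = <v, u_j> / sqrt(<u_j, u_j>), so |<v, e_j>|^2 = <v, u_j>^2 / <u_j, u_j>.
Coefficients: <v, e_1> = 0/sqrt(3), <v, e_2> = -18/sqrt(42).
Square and sum: Σ |<v, e_j>|^2 = 54/7.
Compute ||v||^2 = v·v = 18.
Deficit = 18 − 54/7 = 72/7 ≥ 0, confirming Bessel's inequality. (The deficit equals ||v − Σ <v,e_j> e_j||^2, the squared distance from v to span{e_j}.)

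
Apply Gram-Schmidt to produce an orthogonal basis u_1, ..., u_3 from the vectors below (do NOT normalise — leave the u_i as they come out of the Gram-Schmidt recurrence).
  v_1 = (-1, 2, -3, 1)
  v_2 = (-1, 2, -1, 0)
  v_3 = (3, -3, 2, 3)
Orthogonal basis:
  u_1 = (-1, 2, -3, 1)
  u_2 = (-7/15, 14/15, 3/5, -8/15)
  u_3 = (25/26, 14/13, 31/26, 31/13)

Apply the Gram-Schmidt recurrence
  u_1 = v_1
  u_i = v_i − Σ_{j<i} ((v_i · u_j) / (u_j · u_j)) · u_j.

Step by step this gives:
  u_1 = (-1, 2, -3, 1)
  u_2 = (-7/15, 14/15, 3/5, -8/15)
  u_3 = (25/26, 14/13, 31/26, 31/13)

Orthogonality check:
  u_2 · u_1 = 0 (should be 0)
  u_3 · u_1 = 0 (should be 0)
  u_3 · u_2 = 0 (should be 0)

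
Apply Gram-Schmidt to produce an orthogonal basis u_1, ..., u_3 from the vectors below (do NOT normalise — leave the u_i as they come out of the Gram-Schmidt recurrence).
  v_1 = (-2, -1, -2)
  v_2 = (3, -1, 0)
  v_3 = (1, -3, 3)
Orthogonal basis:
  u_1 = (-2, -1, -2)
  u_2 = (17/9, -14/9, -10/9)
  u_3 = (-62/65, -186/65, 31/13)

Apply the Gram-Schmidt recurrence
  u_1 = v_1
  u_i = v_i − Σ_{j<i} ((v_i · u_j) / (u_j · u_j)) · u_j.

Step by step this gives:
  u_1 = (-2, -1, -2)
  u_2 = (17/9, -14/9, -10/9)
  u_3 = (-62/65, -186/65, 31/13)

Orthogonality check:
  u_2 · u_1 = 0 (should be 0)
  u_3 · u_1 = 0 (should be 0)
  u_3 · u_2 = 0 (should be 0)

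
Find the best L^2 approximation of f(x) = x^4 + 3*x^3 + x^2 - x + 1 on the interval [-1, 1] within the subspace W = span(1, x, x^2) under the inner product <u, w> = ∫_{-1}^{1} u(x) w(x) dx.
g(x) = 13*x^2/7 + 4*x/5 + 32/35

The best approximation g ∈ W is the orthogonal projection of f onto W. Writing g = a_0 + a_1 x + a_2 x^2, the coefficients solve the normal equations G · a = b where
  G_{ij} = <φ_i, φ_j> and b_i = <f, φ_i>, with φ_0 = 1, φ_1 = x, φ_2 = x^2.
G =
  [2, 0, 2/3]
  [0, 2/3, 0]
  [2/3, 0, 2/5],
b = (46/15, 8/15, 142/105).
Solving gives a_0 = 32/35, a_1 = 4/5, a_2 = 13/7, so
  g(x) = 13*x^2/7 + 4*x/5 + 32/35.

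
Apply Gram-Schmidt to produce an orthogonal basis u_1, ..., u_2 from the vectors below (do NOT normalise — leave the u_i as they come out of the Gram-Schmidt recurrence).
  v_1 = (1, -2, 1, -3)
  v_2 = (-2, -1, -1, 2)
Orthogonal basis:
  u_1 = (1, -2, 1, -3)
  u_2 = (-23/15, -29/15, -8/15, 3/5)

Apply the Gram-Schmidt recurrence
  u_1 = v_1
  u_i = v_i − Σ_{j<i} ((v_i · u_j) / (u_j · u_j)) · u_j.

Step by step this gives:
  u_1 = (1, -2, 1, -3)
  u_2 = (-23/15, -29/15, -8/15, 3/5)

Orthogonality check:
  u_2 · u_1 = 0 (should be 0)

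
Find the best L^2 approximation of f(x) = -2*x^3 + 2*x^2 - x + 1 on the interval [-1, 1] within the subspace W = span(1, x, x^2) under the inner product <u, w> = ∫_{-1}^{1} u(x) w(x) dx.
g(x) = 2*x^2 - 11*x/5 + 1

The best approximation g ∈ W is the orthogonal projection of f onto W. Writing g = a_0 + a_1 x + a_2 x^2, the coefficients solve the normal equations G · a = b where
  G_{ij} = <φ_i, φ_j> and b_i = <f, φ_i>, with φ_0 = 1, φ_1 = x, φ_2 = x^2.
G =
  [2, 0, 2/3]
  [0, 2/3, 0]
  [2/3, 0, 2/5],
b = (10/3, -22/15, 22/15).
Solving gives a_0 = 1, a_1 = -11/5, a_2 = 2, so
  g(x) = 2*x^2 - 11*x/5 + 1.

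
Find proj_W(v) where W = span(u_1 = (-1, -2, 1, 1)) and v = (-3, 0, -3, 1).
proj_W(v) = (-1/7, -2/7, 1/7, 1/7)

Set up U = [u_1 | ... | u_1] ∈ R^(4×1). The projector onto W = col(U) is P = U (U^T U)^(-1) U^T.
Compute U^T U =
  [7],
and U^T v = (1).
Solve U^T U · c = U^T v for the coefficients: c = (1/7). The projection is proj_W(v) = U c.
Check: (v - proj_W(v)) · u_1 = 0  (should be 0).
Result: proj_W(v) = (-1/7, -2/7, 1/7, 1/7).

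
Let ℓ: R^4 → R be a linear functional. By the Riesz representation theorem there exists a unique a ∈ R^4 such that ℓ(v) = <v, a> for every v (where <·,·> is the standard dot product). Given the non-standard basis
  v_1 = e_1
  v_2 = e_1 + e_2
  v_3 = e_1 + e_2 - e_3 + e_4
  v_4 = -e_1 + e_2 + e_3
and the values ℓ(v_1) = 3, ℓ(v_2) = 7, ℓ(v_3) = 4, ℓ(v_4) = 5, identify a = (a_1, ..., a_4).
a = (3, 4, 4, 1)

Write a = (a_1, ..., a_4) in the standard basis. For each basis vector v_i, ℓ(v_i) = <v_i, a> is a linear equation in the a_j's. Collect the n equations into a matrix system V a = ℓ, where row i of V is v_i (expressed in the standard basis). Since V is invertible (lower-triangular with 1s on the diagonal, up to permutation), solve by back-substitution:
  V =
[[1, 0, 0, 0],
 [1, 1, 0, 0],
 [1, 1, -1, 1],
 [-1, 1, 1, 0]]
  V a = (3, 7, 4, 5)
Solving gives a = (3, 4, 4, 1).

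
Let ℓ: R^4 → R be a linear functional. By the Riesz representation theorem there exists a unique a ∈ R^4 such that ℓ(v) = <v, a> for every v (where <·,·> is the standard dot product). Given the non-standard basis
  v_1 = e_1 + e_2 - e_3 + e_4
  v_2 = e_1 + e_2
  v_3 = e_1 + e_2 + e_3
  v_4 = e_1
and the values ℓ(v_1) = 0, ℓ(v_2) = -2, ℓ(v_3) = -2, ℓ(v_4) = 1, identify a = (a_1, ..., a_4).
a = (1, -3, 0, 2)

Write a = (a_1, ..., a_4) in the standard basis. For each basis vector v_i, ℓ(v_i) = <v_i, a> is a linear equation in the a_j's. Collect the n equations into a matrix system V a = ℓ, where row i of V is v_i (expressed in the standard basis). Since V is invertible (lower-triangular with 1s on the diagonal, up to permutation), solve by back-substitution:
  V =
[[1, 1, -1, 1],
 [1, 1, 0, 0],
 [1, 1, 1, 0],
 [1, 0, 0, 0]]
  V a = (0, -2, -2, 1)
Solving gives a = (1, -3, 0, 2).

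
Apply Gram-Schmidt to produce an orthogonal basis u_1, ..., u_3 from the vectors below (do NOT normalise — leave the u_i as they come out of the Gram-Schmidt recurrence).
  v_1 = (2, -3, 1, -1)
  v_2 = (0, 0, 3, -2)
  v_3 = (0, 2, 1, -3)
Orthogonal basis:
  u_1 = (2, -3, 1, -1)
  u_2 = (-2/3, 1, 8/3, -5/3)
  u_3 = (71/85, 127/170, -97/85, -291/170)

Apply the Gram-Schmidt recurrence
  u_1 = v_1
  u_i = v_i − Σ_{j<i} ((v_i · u_j) / (u_j · u_j)) · u_j.

Step by step this gives:
  u_1 = (2, -3, 1, -1)
  u_2 = (-2/3, 1, 8/3, -5/3)
  u_3 = (71/85, 127/170, -97/85, -291/170)

Orthogonality check:
  u_2 · u_1 = 0 (should be 0)
  u_3 · u_1 = 0 (should be 0)
  u_3 · u_2 = 0 (should be 0)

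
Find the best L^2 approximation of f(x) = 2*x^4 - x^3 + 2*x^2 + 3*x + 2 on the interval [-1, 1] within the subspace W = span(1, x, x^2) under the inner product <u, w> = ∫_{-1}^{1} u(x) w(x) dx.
g(x) = 26*x^2/7 + 12*x/5 + 64/35

The best approximation g ∈ W is the orthogonal projection of f onto W. Writing g = a_0 + a_1 x + a_2 x^2, the coefficients solve the normal equations G · a = b where
  G_{ij} = <φ_i, φ_j> and b_i = <f, φ_i>, with φ_0 = 1, φ_1 = x, φ_2 = x^2.
G =
  [2, 0, 2/3]
  [0, 2/3, 0]
  [2/3, 0, 2/5],
b = (92/15, 8/5, 284/105).
Solving gives a_0 = 64/35, a_1 = 12/5, a_2 = 26/7, so
  g(x) = 26*x^2/7 + 12*x/5 + 64/35.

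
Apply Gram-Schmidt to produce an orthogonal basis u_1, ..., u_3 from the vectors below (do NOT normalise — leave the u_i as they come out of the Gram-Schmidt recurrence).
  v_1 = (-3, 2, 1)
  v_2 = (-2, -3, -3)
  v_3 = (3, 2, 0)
Orthogonal basis:
  u_1 = (-3, 2, 1)
  u_2 = (-37/14, -18/7, -39/14)
  u_3 = (93/299, 341/299, -31/23)

Apply the Gram-Schmidt recurrence
  u_1 = v_1
  u_i = v_i − Σ_{j<i} ((v_i · u_j) / (u_j · u_j)) · u_j.

Step by step this gives:
  u_1 = (-3, 2, 1)
  u_2 = (-37/14, -18/7, -39/14)
  u_3 = (93/299, 341/299, -31/23)

Orthogonality check:
  u_2 · u_1 = 0 (should be 0)
  u_3 · u_1 = 0 (should be 0)
  u_3 · u_2 = 0 (should be 0)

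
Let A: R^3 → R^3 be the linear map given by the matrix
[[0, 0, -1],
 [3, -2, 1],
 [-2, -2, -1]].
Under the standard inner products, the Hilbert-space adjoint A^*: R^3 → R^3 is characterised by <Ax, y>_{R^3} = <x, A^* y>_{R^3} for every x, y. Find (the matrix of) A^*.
A^* = A^T =
[[0, 3, -2],
 [0, -2, -2],
 [-1, 1, -1]]

For real matrices with standard dot products, the defining identity <Ax, y> = <x, A^* y> gives (Ax)^T y = x^T (A^*) y, i.e. x^T A^T y = x^T (A^*) y. Since this holds for all x, y, we must have A^* = A^T. Therefore
A^* =
[[0, 3, -2],
 [0, -2, -2],
 [-1, 1, -1]].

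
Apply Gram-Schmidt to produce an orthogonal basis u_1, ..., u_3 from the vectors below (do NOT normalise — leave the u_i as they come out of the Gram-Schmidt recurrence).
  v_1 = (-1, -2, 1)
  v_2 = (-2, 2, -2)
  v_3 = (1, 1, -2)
Orthogonal basis:
  u_1 = (-1, -2, 1)
  u_2 = (-8/3, 2/3, -4/3)
  u_3 = (5/14, -5/7, -15/14)

Apply the Gram-Schmidt recurrence
  u_1 = v_1
  u_i = v_i − Σ_{j<i} ((v_i · u_j) / (u_j · u_j)) · u_j.

Step by step this gives:
  u_1 = (-1, -2, 1)
  u_2 = (-8/3, 2/3, -4/3)
  u_3 = (5/14, -5/7, -15/14)

Orthogonality check:
  u_2 · u_1 = 0 (should be 0)
  u_3 · u_1 = 0 (should be 0)
  u_3 · u_2 = 0 (should be 0)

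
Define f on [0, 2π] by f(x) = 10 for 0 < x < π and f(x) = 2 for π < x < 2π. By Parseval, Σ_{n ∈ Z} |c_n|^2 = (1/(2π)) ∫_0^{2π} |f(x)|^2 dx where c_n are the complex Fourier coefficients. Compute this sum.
Σ |c_n|^2 = 52

Parseval equates the L^2 energy of f (normalised by 1/(2π)) with the ℓ^2 sum of its Fourier coefficients: (1/(2π)) ∫_0^{2π} |f|^2 = Σ |c_n|^2.
Compute the left side: (1/(2π)) [∫_0^π 10^2 dx + ∫_π^{2π} 2^2 dx] = (1/(2π)) · (100π + 4π) = (100 + 4)/2 = 52.
So Σ_{n ∈ Z} |c_n|^2 = 52.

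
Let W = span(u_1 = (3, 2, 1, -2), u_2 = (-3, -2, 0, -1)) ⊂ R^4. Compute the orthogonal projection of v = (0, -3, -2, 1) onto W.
proj_W(v) = (-195/131, -130/131, -85/131, 190/131)

Set up U = [u_1 | ... | u_2] ∈ R^(4×2). The projector onto W = col(U) is P = U (U^T U)^(-1) U^T.
Compute U^T U =
  [18, -11]
  [-11, 14],
and U^T v = (-10, 5).
Solve U^T U · c = U^T v for the coefficients: c = (-85/131, -20/131). The projection is proj_W(v) = U c.
Check: (v - proj_W(v)) · u_1 = 0  (should be 0).
Check: (v - proj_W(v)) · u_2 = 0  (should be 0).
Result: proj_W(v) = (-195/131, -130/131, -85/131, 190/131).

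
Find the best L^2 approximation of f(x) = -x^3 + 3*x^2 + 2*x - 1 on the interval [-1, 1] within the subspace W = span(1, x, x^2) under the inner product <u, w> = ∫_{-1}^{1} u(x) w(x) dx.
g(x) = 3*x^2 + 7*x/5 - 1

The best approximation g ∈ W is the orthogonal projection of f onto W. Writing g = a_0 + a_1 x + a_2 x^2, the coefficients solve the normal equations G · a = b where
  G_{ij} = <φ_i, φ_j> and b_i = <f, φ_i>, with φ_0 = 1, φ_1 = x, φ_2 = x^2.
G =
  [2, 0, 2/3]
  [0, 2/3, 0]
  [2/3, 0, 2/5],
b = (0, 14/15, 8/15).
Solving gives a_0 = -1, a_1 = 7/5, a_2 = 3, so
  g(x) = 3*x^2 + 7*x/5 - 1.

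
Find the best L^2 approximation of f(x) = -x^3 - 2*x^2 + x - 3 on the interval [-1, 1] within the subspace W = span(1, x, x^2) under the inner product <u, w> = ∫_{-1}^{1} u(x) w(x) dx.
g(x) = -2*x^2 + 2*x/5 - 3

The best approximation g ∈ W is the orthogonal projection of f onto W. Writing g = a_0 + a_1 x + a_2 x^2, the coefficients solve the normal equations G · a = b where
  G_{ij} = <φ_i, φ_j> and b_i = <f, φ_i>, with φ_0 = 1, φ_1 = x, φ_2 = x^2.
G =
  [2, 0, 2/3]
  [0, 2/3, 0]
  [2/3, 0, 2/5],
b = (-22/3, 4/15, -14/5).
Solving gives a_0 = -3, a_1 = 2/5, a_2 = -2, so
  g(x) = -2*x^2 + 2*x/5 - 3.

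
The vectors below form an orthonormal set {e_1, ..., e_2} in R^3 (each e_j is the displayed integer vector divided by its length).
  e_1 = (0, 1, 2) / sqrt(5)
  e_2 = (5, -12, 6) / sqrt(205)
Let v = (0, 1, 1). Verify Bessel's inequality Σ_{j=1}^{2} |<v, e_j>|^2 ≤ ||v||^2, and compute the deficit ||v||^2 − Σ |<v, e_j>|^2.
Σ |<v, e_j>|^2 = 81/41; ||v||^2 = 2; deficit = 1/41

Write each e_j = u_j / sqrt(<u_j, u_j>) where u_j is the displayed integer vector. Then <v, e_j> = <v, u_j> / sqrt(<u_j, u_j>), so |<v, e_j>|^2 = <v, u_j>^2 / <u_j, u_j>.
Coefficients: <v, e_1> = 3/sqrt(5), <v, e_2> = -6/sqrt(205).
Square and sum: Σ |<v, e_j>|^2 = 81/41.
Compute ||v||^2 = v·v = 2.
Deficit = 2 − 81/41 = 1/41 ≥ 0, confirming Bessel's inequality. (The deficit equals ||v − Σ <v,e_j> e_j||^2, the squared distance from v to span{e_j}.)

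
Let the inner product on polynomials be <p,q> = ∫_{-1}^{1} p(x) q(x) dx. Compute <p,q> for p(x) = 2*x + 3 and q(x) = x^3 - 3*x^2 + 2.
<p,q> = 34/5

Expand the product: p(x)·q(x) = 2*x^4 - 3*x^3 - 9*x^2 + 4*x + 6.
∫_{-1}^{1} of each monomial x^k gives [2/(k+1) if k even, 0 if k odd]. Integrating term-by-term (or equivalently evaluating the antiderivative F(x) = 2*x^5/5 - 3*x^4/4 - 3*x^3 + 2*x^2 + 6*x at the endpoints):
  F(1) − F(−1) = 93/20 − (-43/20) = 34/5.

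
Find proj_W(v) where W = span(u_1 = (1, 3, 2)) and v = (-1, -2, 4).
proj_W(v) = (1/14, 3/14, 1/7)

Set up U = [u_1 | ... | u_1] ∈ R^(3×1). The projector onto W = col(U) is P = U (U^T U)^(-1) U^T.
Compute U^T U =
  [14],
and U^T v = (1).
Solve U^T U · c = U^T v for the coefficients: c = (1/14). The projection is proj_W(v) = U c.
Check: (v - proj_W(v)) · u_1 = 0  (should be 0).
Result: proj_W(v) = (1/14, 3/14, 1/7).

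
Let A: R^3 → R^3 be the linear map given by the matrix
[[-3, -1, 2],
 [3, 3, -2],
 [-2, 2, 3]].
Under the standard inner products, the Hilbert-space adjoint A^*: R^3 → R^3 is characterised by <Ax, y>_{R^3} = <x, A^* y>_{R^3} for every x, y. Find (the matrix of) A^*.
A^* = A^T =
[[-3, 3, -2],
 [-1, 3, 2],
 [2, -2, 3]]

For real matrices with standard dot products, the defining identity <Ax, y> = <x, A^* y> gives (Ax)^T y = x^T (A^*) y, i.e. x^T A^T y = x^T (A^*) y. Since this holds for all x, y, we must have A^* = A^T. Therefore
A^* =
[[-3, 3, -2],
 [-1, 3, 2],
 [2, -2, 3]].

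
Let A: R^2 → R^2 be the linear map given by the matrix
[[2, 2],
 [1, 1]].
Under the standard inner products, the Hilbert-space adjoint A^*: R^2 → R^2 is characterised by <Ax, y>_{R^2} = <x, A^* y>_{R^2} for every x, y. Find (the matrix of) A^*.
A^* = A^T =
[[2, 1],
 [2, 1]]

For real matrices with standard dot products, the defining identity <Ax, y> = <x, A^* y> gives (Ax)^T y = x^T (A^*) y, i.e. x^T A^T y = x^T (A^*) y. Since this holds for all x, y, we must have A^* = A^T. Therefore
A^* =
[[2, 1],
 [2, 1]].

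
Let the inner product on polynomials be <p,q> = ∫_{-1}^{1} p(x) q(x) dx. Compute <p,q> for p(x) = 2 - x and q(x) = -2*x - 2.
<p,q> = -20/3

Expand the product: p(x)·q(x) = 2*x^2 - 2*x - 4.
∫_{-1}^{1} of each monomial x^k gives [2/(k+1) if k even, 0 if k odd]. Integrating term-by-term (or equivalently evaluating the antiderivative F(x) = 2*x^3/3 - x^2 - 4*x at the endpoints):
  F(1) − F(−1) = -13/3 − (7/3) = -20/3.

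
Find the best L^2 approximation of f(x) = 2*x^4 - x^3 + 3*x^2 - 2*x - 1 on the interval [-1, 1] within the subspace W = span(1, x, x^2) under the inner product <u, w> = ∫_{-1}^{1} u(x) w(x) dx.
g(x) = 33*x^2/7 - 13*x/5 - 41/35

The best approximation g ∈ W is the orthogonal projection of f onto W. Writing g = a_0 + a_1 x + a_2 x^2, the coefficients solve the normal equations G · a = b where
  G_{ij} = <φ_i, φ_j> and b_i = <f, φ_i>, with φ_0 = 1, φ_1 = x, φ_2 = x^2.
G =
  [2, 0, 2/3]
  [0, 2/3, 0]
  [2/3, 0, 2/5],
b = (4/5, -26/15, 116/105).
Solving gives a_0 = -41/35, a_1 = -13/5, a_2 = 33/7, so
  g(x) = 33*x^2/7 - 13*x/5 - 41/35.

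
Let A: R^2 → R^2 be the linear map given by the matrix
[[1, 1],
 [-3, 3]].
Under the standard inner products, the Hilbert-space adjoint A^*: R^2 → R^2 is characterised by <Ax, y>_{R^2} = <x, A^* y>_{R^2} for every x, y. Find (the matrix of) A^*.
A^* = A^T =
[[1, -3],
 [1, 3]]

For real matrices with standard dot products, the defining identity <Ax, y> = <x, A^* y> gives (Ax)^T y = x^T (A^*) y, i.e. x^T A^T y = x^T (A^*) y. Since this holds for all x, y, we must have A^* = A^T. Therefore
A^* =
[[1, -3],
 [1, 3]].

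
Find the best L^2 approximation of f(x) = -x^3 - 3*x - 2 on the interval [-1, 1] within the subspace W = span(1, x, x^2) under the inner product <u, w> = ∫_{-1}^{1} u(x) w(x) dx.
g(x) = -18*x/5 - 2

The best approximation g ∈ W is the orthogonal projection of f onto W. Writing g = a_0 + a_1 x + a_2 x^2, the coefficients solve the normal equations G · a = b where
  G_{ij} = <φ_i, φ_j> and b_i = <f, φ_i>, with φ_0 = 1, φ_1 = x, φ_2 = x^2.
G =
  [2, 0, 2/3]
  [0, 2/3, 0]
  [2/3, 0, 2/5],
b = (-4, -12/5, -4/3).
Solving gives a_0 = -2, a_1 = -18/5, a_2 = 0, so
  g(x) = -18*x/5 - 2.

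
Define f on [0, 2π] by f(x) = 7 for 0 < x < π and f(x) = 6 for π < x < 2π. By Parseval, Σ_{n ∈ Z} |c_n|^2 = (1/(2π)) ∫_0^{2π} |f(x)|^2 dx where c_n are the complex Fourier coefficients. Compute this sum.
Σ |c_n|^2 = 85/2

Parseval equates the L^2 energy of f (normalised by 1/(2π)) with the ℓ^2 sum of its Fourier coefficients: (1/(2π)) ∫_0^{2π} |f|^2 = Σ |c_n|^2.
Compute the left side: (1/(2π)) [∫_0^π 7^2 dx + ∫_π^{2π} 6^2 dx] = (1/(2π)) · (49π + 36π) = (49 + 36)/2 = 85/2.
So Σ_{n ∈ Z} |c_n|^2 = 85/2.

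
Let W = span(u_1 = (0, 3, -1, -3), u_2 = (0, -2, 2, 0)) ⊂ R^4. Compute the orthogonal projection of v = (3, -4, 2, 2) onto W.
proj_W(v) = (0, -41/11, 25/11, 24/11)

Set up U = [u_1 | ... | u_2] ∈ R^(4×2). The projector onto W = col(U) is P = U (U^T U)^(-1) U^T.
Compute U^T U =
  [19, -8]
  [-8, 8],
and U^T v = (-20, 12).
Solve U^T U · c = U^T v for the coefficients: c = (-8/11, 17/22). The projection is proj_W(v) = U c.
Check: (v - proj_W(v)) · u_1 = 0  (should be 0).
Check: (v - proj_W(v)) · u_2 = 0  (should be 0).
Result: proj_W(v) = (0, -41/11, 25/11, 24/11).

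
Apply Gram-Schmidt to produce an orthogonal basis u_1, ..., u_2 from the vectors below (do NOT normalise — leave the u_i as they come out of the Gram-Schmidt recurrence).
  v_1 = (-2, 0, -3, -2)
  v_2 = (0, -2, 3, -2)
Orthogonal basis:
  u_1 = (-2, 0, -3, -2)
  u_2 = (-10/17, -2, 36/17, -44/17)

Apply the Gram-Schmidt recurrence
  u_1 = v_1
  u_i = v_i − Σ_{j<i} ((v_i · u_j) / (u_j · u_j)) · u_j.

Step by step this gives:
  u_1 = (-2, 0, -3, -2)
  u_2 = (-10/17, -2, 36/17, -44/17)

Orthogonality check:
  u_2 · u_1 = 0 (should be 0)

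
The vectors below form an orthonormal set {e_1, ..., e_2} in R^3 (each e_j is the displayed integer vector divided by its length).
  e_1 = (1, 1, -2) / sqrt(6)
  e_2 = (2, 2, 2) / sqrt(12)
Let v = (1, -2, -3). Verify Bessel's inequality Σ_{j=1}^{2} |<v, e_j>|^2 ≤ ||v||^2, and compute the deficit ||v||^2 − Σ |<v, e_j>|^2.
Σ |<v, e_j>|^2 = 19/2; ||v||^2 = 14; deficit = 9/2

Write each e_j = u_j / sqrt(<u_j, u_j>) where u_j is the displayed integer vector. Then <v, e_j> = <v, u_j> / sqrt(<u_j, u_j>), so |<v, e_j>|^2 = <v, u_j>^2 / <u_j, u_j>.
Coefficients: <v, e_1> = 5/sqrt(6), <v, e_2> = -8/sqrt(12).
Square and sum: Σ |<v, e_j>|^2 = 19/2.
Compute ||v||^2 = v·v = 14.
Deficit = 14 − 19/2 = 9/2 ≥ 0, confirming Bessel's inequality. (The deficit equals ||v − Σ <v,e_j> e_j||^2, the squared distance from v to span{e_j}.)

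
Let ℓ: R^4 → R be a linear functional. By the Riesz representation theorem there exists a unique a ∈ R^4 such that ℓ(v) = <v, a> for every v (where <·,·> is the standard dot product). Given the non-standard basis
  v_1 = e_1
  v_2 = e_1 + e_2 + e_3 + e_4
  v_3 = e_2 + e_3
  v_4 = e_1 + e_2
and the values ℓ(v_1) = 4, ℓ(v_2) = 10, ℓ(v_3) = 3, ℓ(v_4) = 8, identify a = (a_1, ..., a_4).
a = (4, 4, -1, 3)

Write a = (a_1, ..., a_4) in the standard basis. For each basis vector v_i, ℓ(v_i) = <v_i, a> is a linear equation in the a_j's. Collect the n equations into a matrix system V a = ℓ, where row i of V is v_i (expressed in the standard basis). Since V is invertible (lower-triangular with 1s on the diagonal, up to permutation), solve by back-substitution:
  V =
[[1, 0, 0, 0],
 [1, 1, 1, 1],
 [0, 1, 1, 0],
 [1, 1, 0, 0]]
  V a = (4, 10, 3, 8)
Solving gives a = (4, 4, -1, 3).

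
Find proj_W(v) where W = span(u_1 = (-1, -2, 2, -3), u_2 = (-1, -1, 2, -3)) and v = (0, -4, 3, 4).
proj_W(v) = (3/7, -4, -6/7, 9/7)

Set up U = [u_1 | ... | u_2] ∈ R^(4×2). The projector onto W = col(U) is P = U (U^T U)^(-1) U^T.
Compute U^T U =
  [18, 16]
  [16, 15],
and U^T v = (2, -2).
Solve U^T U · c = U^T v for the coefficients: c = (31/7, -34/7). The projection is proj_W(v) = U c.
Check: (v - proj_W(v)) · u_1 = 0  (should be 0).
Check: (v - proj_W(v)) · u_2 = 0  (should be 0).
Result: proj_W(v) = (3/7, -4, -6/7, 9/7).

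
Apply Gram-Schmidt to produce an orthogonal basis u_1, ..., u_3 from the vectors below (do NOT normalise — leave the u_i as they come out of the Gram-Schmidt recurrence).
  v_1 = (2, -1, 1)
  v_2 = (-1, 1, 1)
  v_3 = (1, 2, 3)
Orthogonal basis:
  u_1 = (2, -1, 1)
  u_2 = (-1/3, 2/3, 4/3)
  u_3 = (5/7, 15/14, -5/14)

Apply the Gram-Schmidt recurrence
  u_1 = v_1
  u_i = v_i − Σ_{j<i} ((v_i · u_j) / (u_j · u_j)) · u_j.

Step by step this gives:
  u_1 = (2, -1, 1)
  u_2 = (-1/3, 2/3, 4/3)
  u_3 = (5/7, 15/14, -5/14)

Orthogonality check:
  u_2 · u_1 = 0 (should be 0)
  u_3 · u_1 = 0 (should be 0)
  u_3 · u_2 = 0 (should be 0)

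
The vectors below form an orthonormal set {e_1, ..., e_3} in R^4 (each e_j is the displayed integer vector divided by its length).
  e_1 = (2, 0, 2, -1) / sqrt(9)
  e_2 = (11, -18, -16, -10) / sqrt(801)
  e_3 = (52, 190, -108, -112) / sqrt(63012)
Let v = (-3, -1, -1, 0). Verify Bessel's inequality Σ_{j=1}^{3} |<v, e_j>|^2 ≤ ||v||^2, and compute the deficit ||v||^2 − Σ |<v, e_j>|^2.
Σ |<v, e_j>|^2 = 1418/177; ||v||^2 = 11; deficit = 529/177

Write each e_j = u_j / sqrt(<u_j, u_j>) where u_j is the displayed integer vector. Then <v, e_j> = <v, u_j> / sqrt(<u_j, u_j>), so |<v, e_j>|^2 = <v, u_j>^2 / <u_j, u_j>.
Coefficients: <v, e_1> = -8/sqrt(9), <v, e_2> = 1/sqrt(801), <v, e_3> = -238/sqrt(63012).
Square and sum: Σ |<v, e_j>|^2 = 1418/177.
Compute ||v||^2 = v·v = 11.
Deficit = 11 − 1418/177 = 529/177 ≥ 0, confirming Bessel's inequality. (The deficit equals ||v − Σ <v,e_j> e_j||^2, the squared distance from v to span{e_j}.)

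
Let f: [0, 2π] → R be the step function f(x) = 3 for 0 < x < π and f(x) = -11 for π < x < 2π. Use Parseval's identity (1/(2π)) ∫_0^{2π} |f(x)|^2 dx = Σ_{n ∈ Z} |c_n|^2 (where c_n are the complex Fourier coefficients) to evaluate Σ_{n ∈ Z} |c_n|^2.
Σ |c_n|^2 = 65

Parseval equates the L^2 energy of f (normalised by 1/(2π)) with the ℓ^2 sum of its Fourier coefficients: (1/(2π)) ∫_0^{2π} |f|^2 = Σ |c_n|^2.
Compute the left side: (1/(2π)) [∫_0^π 3^2 dx + ∫_π^{2π} (-11)^2 dx] = (1/(2π)) · (9π + 121π) = (9 + 121)/2 = 65.
So Σ_{n ∈ Z} |c_n|^2 = 65.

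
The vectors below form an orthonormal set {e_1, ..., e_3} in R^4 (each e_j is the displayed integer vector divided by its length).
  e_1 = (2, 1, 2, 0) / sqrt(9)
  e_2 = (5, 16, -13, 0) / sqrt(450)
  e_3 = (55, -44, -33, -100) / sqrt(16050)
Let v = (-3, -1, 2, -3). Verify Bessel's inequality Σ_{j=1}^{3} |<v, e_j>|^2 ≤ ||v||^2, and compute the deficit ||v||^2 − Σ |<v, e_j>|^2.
Σ |<v, e_j>|^2 = 2894/321; ||v||^2 = 23; deficit = 4489/321

Write each e_j = u_j / sqrt(<u_j, u_j>) where u_j is the displayed integer vector. Then <v, e_j> = <v, u_j> / sqrt(<u_j, u_j>), so |<v, e_j>|^2 = <v, u_j>^2 / <u_j, u_j>.
Coefficients: <v, e_1> = -3/sqrt(9), <v, e_2> = -57/sqrt(450), <v, e_3> = 113/sqrt(16050).
Square and sum: Σ |<v, e_j>|^2 = 2894/321.
Compute ||v||^2 = v·v = 23.
Deficit = 23 − 2894/321 = 4489/321 ≥ 0, confirming Bessel's inequality. (The deficit equals ||v − Σ <v,e_j> e_j||^2, the squared distance from v to span{e_j}.)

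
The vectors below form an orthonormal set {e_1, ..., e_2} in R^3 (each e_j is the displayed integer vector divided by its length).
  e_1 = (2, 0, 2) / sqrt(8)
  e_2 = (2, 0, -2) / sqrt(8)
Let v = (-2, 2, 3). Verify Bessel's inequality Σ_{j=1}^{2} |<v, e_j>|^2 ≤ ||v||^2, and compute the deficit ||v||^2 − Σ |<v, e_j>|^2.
Σ |<v, e_j>|^2 = 13; ||v||^2 = 17; deficit = 4

Write each e_j = u_j / sqrt(<u_j, u_j>) where u_j is the displayed integer vector. Then <v, e_j> = <v, u_j> / sqrt(<u_j, u_j>), so |<v, e_j>|^2 = <v, u_j>^2 / <u_j, u_j>.
Coefficients: <v, e_1> = 2/sqrt(8), <v, e_2> = -10/sqrt(8).
Square and sum: Σ |<v, e_j>|^2 = 13.
Compute ||v||^2 = v·v = 17.
Deficit = 17 − 13 = 4 ≥ 0, confirming Bessel's inequality. (The deficit equals ||v − Σ <v,e_j> e_j||^2, the squared distance from v to span{e_j}.)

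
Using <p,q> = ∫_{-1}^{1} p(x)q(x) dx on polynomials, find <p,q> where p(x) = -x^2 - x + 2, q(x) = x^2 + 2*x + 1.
<p,q> = 44/15

Expand the product: p(x)·q(x) = -x^4 - 3*x^3 - x^2 + 3*x + 2.
∫_{-1}^{1} of each monomial x^k gives [2/(k+1) if k even, 0 if k odd]. Integrating term-by-term (or equivalently evaluating the antiderivative F(x) = -x^5/5 - 3*x^4/4 - x^3/3 + 3*x^2/2 + 2*x at the endpoints):
  F(1) − F(−1) = 133/60 − (-43/60) = 44/15.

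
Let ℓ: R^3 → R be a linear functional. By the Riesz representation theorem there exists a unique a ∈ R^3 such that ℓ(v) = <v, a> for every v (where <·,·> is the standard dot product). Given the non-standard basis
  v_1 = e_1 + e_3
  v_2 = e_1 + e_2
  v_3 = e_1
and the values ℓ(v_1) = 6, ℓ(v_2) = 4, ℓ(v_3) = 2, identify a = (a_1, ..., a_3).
a = (2, 2, 4)

Write a = (a_1, ..., a_3) in the standard basis. For each basis vector v_i, ℓ(v_i) = <v_i, a> is a linear equation in the a_j's. Collect the n equations into a matrix system V a = ℓ, where row i of V is v_i (expressed in the standard basis). Since V is invertible (lower-triangular with 1s on the diagonal, up to permutation), solve by back-substitution:
  V =
[[1, 0, 1],
 [1, 1, 0],
 [1, 0, 0]]
  V a = (6, 4, 2)
Solving gives a = (2, 2, 4).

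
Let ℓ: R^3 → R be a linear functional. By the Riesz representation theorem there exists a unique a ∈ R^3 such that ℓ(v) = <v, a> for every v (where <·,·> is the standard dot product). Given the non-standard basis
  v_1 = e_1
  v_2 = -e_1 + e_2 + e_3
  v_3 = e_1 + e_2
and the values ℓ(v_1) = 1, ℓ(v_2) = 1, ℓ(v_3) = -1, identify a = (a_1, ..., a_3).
a = (1, -2, 4)

Write a = (a_1, ..., a_3) in the standard basis. For each basis vector v_i, ℓ(v_i) = <v_i, a> is a linear equation in the a_j's. Collect the n equations into a matrix system V a = ℓ, where row i of V is v_i (expressed in the standard basis). Since V is invertible (lower-triangular with 1s on the diagonal, up to permutation), solve by back-substitution:
  V =
[[1, 0, 0],
 [-1, 1, 1],
 [1, 1, 0]]
  V a = (1, 1, -1)
Solving gives a = (1, -2, 4).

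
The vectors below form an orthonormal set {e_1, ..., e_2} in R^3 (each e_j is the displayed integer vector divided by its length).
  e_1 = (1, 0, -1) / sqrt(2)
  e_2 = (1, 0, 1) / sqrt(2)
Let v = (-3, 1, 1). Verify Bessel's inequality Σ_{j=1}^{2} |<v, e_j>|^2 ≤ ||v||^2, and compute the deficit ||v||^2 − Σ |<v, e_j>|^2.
Σ |<v, e_j>|^2 = 10; ||v||^2 = 11; deficit = 1

Write each e_j = u_j / sqrt(<u_j, u_j>) where u_j is the displayed integer vector. Then <v, e_j> = <v, u_j> / sqrt(<u_j, u_j>), so |<v, e_j>|^2 = <v, u_j>^2 / <u_j, u_j>.
Coefficients: <v, e_1> = -4/sqrt(2), <v, e_2> = -2/sqrt(2).
Square and sum: Σ |<v, e_j>|^2 = 10.
Compute ||v||^2 = v·v = 11.
Deficit = 11 − 10 = 1 ≥ 0, confirming Bessel's inequality. (The deficit equals ||v − Σ <v,e_j> e_j||^2, the squared distance from v to span{e_j}.)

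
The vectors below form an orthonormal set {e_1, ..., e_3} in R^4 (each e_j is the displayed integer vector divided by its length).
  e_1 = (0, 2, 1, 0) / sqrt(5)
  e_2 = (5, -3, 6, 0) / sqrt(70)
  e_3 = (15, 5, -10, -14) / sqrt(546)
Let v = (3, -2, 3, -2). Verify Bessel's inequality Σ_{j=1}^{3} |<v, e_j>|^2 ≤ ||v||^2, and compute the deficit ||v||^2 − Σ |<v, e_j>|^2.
Σ |<v, e_j>|^2 = 311/13; ||v||^2 = 26; deficit = 27/13

Write each e_j = u_j / sqrt(<u_j, u_j>) where u_j is the displayed integer vector. Then <v, e_j> = <v, u_j> / sqrt(<u_j, u_j>), so |<v, e_j>|^2 = <v, u_j>^2 / <u_j, u_j>.
Coefficients: <v, e_1> = -1/sqrt(5), <v, e_2> = 39/sqrt(70), <v, e_3> = 33/sqrt(546).
Square and sum: Σ |<v, e_j>|^2 = 311/13.
Compute ||v||^2 = v·v = 26.
Deficit = 26 − 311/13 = 27/13 ≥ 0, confirming Bessel's inequality. (The deficit equals ||v − Σ <v,e_j> e_j||^2, the squared distance from v to span{e_j}.)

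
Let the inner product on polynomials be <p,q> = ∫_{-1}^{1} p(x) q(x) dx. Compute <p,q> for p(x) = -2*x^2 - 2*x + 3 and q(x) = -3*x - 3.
<p,q> = -10

Expand the product: p(x)·q(x) = 6*x^3 + 12*x^2 - 3*x - 9.
∫_{-1}^{1} of each monomial x^k gives [2/(k+1) if k even, 0 if k odd]. Integrating term-by-term (or equivalently evaluating the antiderivative F(x) = 3*x^4/2 + 4*x^3 - 3*x^2/2 - 9*x at the endpoints):
  F(1) − F(−1) = -5 − (5) = -10.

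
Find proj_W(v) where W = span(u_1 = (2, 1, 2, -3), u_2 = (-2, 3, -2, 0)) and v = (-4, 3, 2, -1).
proj_W(v) = (-290/281, 831/281, -290/281, -297/281)

Set up U = [u_1 | ... | u_2] ∈ R^(4×2). The projector onto W = col(U) is P = U (U^T U)^(-1) U^T.
Compute U^T U =
  [18, -5]
  [-5, 17],
and U^T v = (2, 13).
Solve U^T U · c = U^T v for the coefficients: c = (99/281, 244/281). The projection is proj_W(v) = U c.
Check: (v - proj_W(v)) · u_1 = 0  (should be 0).
Check: (v - proj_W(v)) · u_2 = 0  (should be 0).
Result: proj_W(v) = (-290/281, 831/281, -290/281, -297/281).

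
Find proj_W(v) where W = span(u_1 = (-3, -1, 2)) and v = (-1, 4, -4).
proj_W(v) = (27/14, 9/14, -9/7)

Set up U = [u_1 | ... | u_1] ∈ R^(3×1). The projector onto W = col(U) is P = U (U^T U)^(-1) U^T.
Compute U^T U =
  [14],
and U^T v = (-9).
Solve U^T U · c = U^T v for the coefficients: c = (-9/14). The projection is proj_W(v) = U c.
Check: (v - proj_W(v)) · u_1 = 0  (should be 0).
Result: proj_W(v) = (27/14, 9/14, -9/7).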